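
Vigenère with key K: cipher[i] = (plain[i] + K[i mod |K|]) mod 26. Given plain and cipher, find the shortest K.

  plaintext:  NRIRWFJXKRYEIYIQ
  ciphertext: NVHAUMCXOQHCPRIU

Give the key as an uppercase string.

AEZJYHT

  i= 0: N-N =  0 → A
  i= 1: V-R =  4 → E
  i= 2: H-I = 25 → Z
  i= 3: A-R =  9 → J
  i= 4: U-W = 24 → Y
  i= 5: M-F =  7 → H
  i= 6: C-J = 19 → T
  i= 7: X-X =  0 → A
  i= 8: O-K =  4 → E
  i= 9: Q-R = 25 → Z
  i=10: H-Y =  9 → J
  i=11: C-E = 24 → Y
  i=12: P-I =  7 → H
  i=13: R-Y = 19 → T
  i=14: I-I =  0 → A
  i=15: U-Q =  4 → E
  shifts repeat with period 7: AEZJYHT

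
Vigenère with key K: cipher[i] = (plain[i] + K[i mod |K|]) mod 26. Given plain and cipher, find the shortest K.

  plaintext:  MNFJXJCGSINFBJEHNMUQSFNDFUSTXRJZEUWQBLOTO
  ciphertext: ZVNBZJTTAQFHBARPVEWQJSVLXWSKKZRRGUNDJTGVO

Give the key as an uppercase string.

  i= 0: Z-M = 13 → N
  i= 1: V-N =  8 → I
  i= 2: N-F =  8 → I
  i= 3: B-J = 18 → S
  i= 4: Z-X =  2 → C
  i= 5: J-J =  0 → A
  i= 6: T-C = 17 → R
  i= 7: T-G = 13 → N
  i= 8: A-S =  8 → I
  i= 9: Q-I =  8 → I
  i=10: F-N = 18 → S
  i=11: H-F =  2 → C
  i=12: B-B =  0 → A
  i=13: A-J = 17 → R
  i=14: R-E = 13 → N
  i=15: P-H =  8 → I
  i=16: V-N =  8 → I
  i=17: E-M = 18 → S
  i=18: W-U =  2 → C
  i=19: Q-Q =  0 → A
  i=20: J-S = 17 → R
  i=21: S-F = 13 → N
  i=22: V-N =  8 → I
  i=23: L-D =  8 → I
  i=24: X-F = 18 → S
  i=25: W-U =  2 → C
  i=26: S-S =  0 → A
  i=27: K-T = 17 → R
  i=28: K-X = 13 → N
  i=29: Z-R =  8 → I
  i=30: R-J =  8 → I
  i=31: R-Z = 18 → S
  i=32: G-E =  2 → C
  i=33: U-U =  0 → A
  i=34: N-W = 17 → R
  i=35: D-Q = 13 → N
  i=36: J-B =  8 → I
  i=37: T-L =  8 → I
  i=38: G-O = 18 → S
  i=39: V-T =  2 → C
  i=40: O-O =  0 → A
  shifts repeat with period 7: NIISCAR

NIISCAR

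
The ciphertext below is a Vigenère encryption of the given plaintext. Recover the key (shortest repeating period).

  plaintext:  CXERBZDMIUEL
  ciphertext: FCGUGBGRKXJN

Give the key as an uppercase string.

  i= 0: F-C =  3 → D
  i= 1: C-X =  5 → F
  i= 2: G-E =  2 → C
  i= 3: U-R =  3 → D
  i= 4: G-B =  5 → F
  i= 5: B-Z =  2 → C
  i= 6: G-D =  3 → D
  i= 7: R-M =  5 → F
  i= 8: K-I =  2 → C
  i= 9: X-U =  3 → D
  i=10: J-E =  5 → F
  i=11: N-L =  2 → C
  shifts repeat with period 3: DFC

DFC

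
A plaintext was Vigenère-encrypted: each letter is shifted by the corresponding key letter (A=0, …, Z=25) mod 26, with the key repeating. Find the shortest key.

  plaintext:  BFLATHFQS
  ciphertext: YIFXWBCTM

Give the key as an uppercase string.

XDU

  i= 0: Y-B = 23 → X
  i= 1: I-F =  3 → D
  i= 2: F-L = 20 → U
  i= 3: X-A = 23 → X
  i= 4: W-T =  3 → D
  i= 5: B-H = 20 → U
  i= 6: C-F = 23 → X
  i= 7: T-Q =  3 → D
  i= 8: M-S = 20 → U
  shifts repeat with period 3: XDU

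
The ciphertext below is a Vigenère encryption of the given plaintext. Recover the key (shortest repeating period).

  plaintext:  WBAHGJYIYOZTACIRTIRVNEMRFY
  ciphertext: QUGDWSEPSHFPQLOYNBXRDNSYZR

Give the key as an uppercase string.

UTGWQJGH

  i= 0: Q-W = 20 → U
  i= 1: U-B = 19 → T
  i= 2: G-A =  6 → G
  i= 3: D-H = 22 → W
  i= 4: W-G = 16 → Q
  i= 5: S-J =  9 → J
  i= 6: E-Y =  6 → G
  i= 7: P-I =  7 → H
  i= 8: S-Y = 20 → U
  i= 9: H-O = 19 → T
  i=10: F-Z =  6 → G
  i=11: P-T = 22 → W
  i=12: Q-A = 16 → Q
  i=13: L-C =  9 → J
  i=14: O-I =  6 → G
  i=15: Y-R =  7 → H
  i=16: N-T = 20 → U
  i=17: B-I = 19 → T
  i=18: X-R =  6 → G
  i=19: R-V = 22 → W
  i=20: D-N = 16 → Q
  i=21: N-E =  9 → J
  i=22: S-M =  6 → G
  i=23: Y-R =  7 → H
  i=24: Z-F = 20 → U
  i=25: R-Y = 19 → T
  shifts repeat with period 8: UTGWQJGH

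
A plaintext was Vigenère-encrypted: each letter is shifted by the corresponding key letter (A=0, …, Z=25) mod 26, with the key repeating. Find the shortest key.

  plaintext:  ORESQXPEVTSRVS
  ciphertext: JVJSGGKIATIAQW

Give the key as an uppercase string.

VEFAQJ

  i= 0: J-O = 21 → V
  i= 1: V-R =  4 → E
  i= 2: J-E =  5 → F
  i= 3: S-S =  0 → A
  i= 4: G-Q = 16 → Q
  i= 5: G-X =  9 → J
  i= 6: K-P = 21 → V
  i= 7: I-E =  4 → E
  i= 8: A-V =  5 → F
  i= 9: T-T =  0 → A
  i=10: I-S = 16 → Q
  i=11: A-R =  9 → J
  i=12: Q-V = 21 → V
  i=13: W-S =  4 → E
  shifts repeat with period 6: VEFAQJ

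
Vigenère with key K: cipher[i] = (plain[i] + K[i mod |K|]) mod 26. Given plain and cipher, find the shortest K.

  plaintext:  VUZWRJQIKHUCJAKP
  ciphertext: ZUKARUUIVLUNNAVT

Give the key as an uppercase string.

  i= 0: Z-V =  4 → E
  i= 1: U-U =  0 → A
  i= 2: K-Z = 11 → L
  i= 3: A-W =  4 → E
  i= 4: R-R =  0 → A
  i= 5: U-J = 11 → L
  i= 6: U-Q =  4 → E
  i= 7: I-I =  0 → A
  i= 8: V-K = 11 → L
  i= 9: L-H =  4 → E
  i=10: U-U =  0 → A
  i=11: N-C = 11 → L
  i=12: N-J =  4 → E
  i=13: A-A =  0 → A
  i=14: V-K = 11 → L
  i=15: T-P =  4 → E
  shifts repeat with period 3: EAL

EAL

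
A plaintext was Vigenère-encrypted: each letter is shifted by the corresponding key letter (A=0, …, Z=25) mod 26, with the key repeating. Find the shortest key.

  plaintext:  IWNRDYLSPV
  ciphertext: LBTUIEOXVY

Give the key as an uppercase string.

DFG

  i= 0: L-I =  3 → D
  i= 1: B-W =  5 → F
  i= 2: T-N =  6 → G
  i= 3: U-R =  3 → D
  i= 4: I-D =  5 → F
  i= 5: E-Y =  6 → G
  i= 6: O-L =  3 → D
  i= 7: X-S =  5 → F
  i= 8: V-P =  6 → G
  i= 9: Y-V =  3 → D
  shifts repeat with period 3: DFG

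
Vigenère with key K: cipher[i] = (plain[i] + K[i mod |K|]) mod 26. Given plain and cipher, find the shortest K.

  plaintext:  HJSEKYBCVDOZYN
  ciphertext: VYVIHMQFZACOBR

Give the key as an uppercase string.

OPDEX

  i= 0: V-H = 14 → O
  i= 1: Y-J = 15 → P
  i= 2: V-S =  3 → D
  i= 3: I-E =  4 → E
  i= 4: H-K = 23 → X
  i= 5: M-Y = 14 → O
  i= 6: Q-B = 15 → P
  i= 7: F-C =  3 → D
  i= 8: Z-V =  4 → E
  i= 9: A-D = 23 → X
  i=10: C-O = 14 → O
  i=11: O-Z = 15 → P
  i=12: B-Y =  3 → D
  i=13: R-N =  4 → E
  shifts repeat with period 5: OPDEX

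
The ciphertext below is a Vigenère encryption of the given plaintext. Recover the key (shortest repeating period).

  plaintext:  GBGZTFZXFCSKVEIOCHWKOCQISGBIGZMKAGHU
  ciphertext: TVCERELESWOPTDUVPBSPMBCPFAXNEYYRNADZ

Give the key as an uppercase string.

NUWFYZMH

  i= 0: T-G = 13 → N
  i= 1: V-B = 20 → U
  i= 2: C-G = 22 → W
  i= 3: E-Z =  5 → F
  i= 4: R-T = 24 → Y
  i= 5: E-F = 25 → Z
  i= 6: L-Z = 12 → M
  i= 7: E-X =  7 → H
  i= 8: S-F = 13 → N
  i= 9: W-C = 20 → U
  i=10: O-S = 22 → W
  i=11: P-K =  5 → F
  i=12: T-V = 24 → Y
  i=13: D-E = 25 → Z
  i=14: U-I = 12 → M
  i=15: V-O =  7 → H
  i=16: P-C = 13 → N
  i=17: B-H = 20 → U
  i=18: S-W = 22 → W
  i=19: P-K =  5 → F
  i=20: M-O = 24 → Y
  i=21: B-C = 25 → Z
  i=22: C-Q = 12 → M
  i=23: P-I =  7 → H
  i=24: F-S = 13 → N
  i=25: A-G = 20 → U
  i=26: X-B = 22 → W
  i=27: N-I =  5 → F
  i=28: E-G = 24 → Y
  i=29: Y-Z = 25 → Z
  i=30: Y-M = 12 → M
  i=31: R-K =  7 → H
  i=32: N-A = 13 → N
  i=33: A-G = 20 → U
  i=34: D-H = 22 → W
  i=35: Z-U =  5 → F
  shifts repeat with period 8: NUWFYZMH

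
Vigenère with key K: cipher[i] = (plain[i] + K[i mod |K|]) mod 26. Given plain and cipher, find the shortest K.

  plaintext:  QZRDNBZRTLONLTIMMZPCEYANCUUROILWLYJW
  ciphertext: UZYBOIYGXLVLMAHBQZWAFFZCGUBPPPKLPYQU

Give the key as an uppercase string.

  i= 0: U-Q =  4 → E
  i= 1: Z-Z =  0 → A
  i= 2: Y-R =  7 → H
  i= 3: B-D = 24 → Y
  i= 4: O-N =  1 → B
  i= 5: I-B =  7 → H
  i= 6: Y-Z = 25 → Z
  i= 7: G-R = 15 → P
  i= 8: X-T =  4 → E
  i= 9: L-L =  0 → A
  i=10: V-O =  7 → H
  i=11: L-N = 24 → Y
  i=12: M-L =  1 → B
  i=13: A-T =  7 → H
  i=14: H-I = 25 → Z
  i=15: B-M = 15 → P
  i=16: Q-M =  4 → E
  i=17: Z-Z =  0 → A
  i=18: W-P =  7 → H
  i=19: A-C = 24 → Y
  i=20: F-E =  1 → B
  i=21: F-Y =  7 → H
  i=22: Z-A = 25 → Z
  i=23: C-N = 15 → P
  i=24: G-C =  4 → E
  i=25: U-U =  0 → A
  i=26: B-U =  7 → H
  i=27: P-R = 24 → Y
  i=28: P-O =  1 → B
  i=29: P-I =  7 → H
  i=30: K-L = 25 → Z
  i=31: L-W = 15 → P
  i=32: P-L =  4 → E
  i=33: Y-Y =  0 → A
  i=34: Q-J =  7 → H
  i=35: U-W = 24 → Y
  shifts repeat with period 8: EAHYBHZP

EAHYBHZP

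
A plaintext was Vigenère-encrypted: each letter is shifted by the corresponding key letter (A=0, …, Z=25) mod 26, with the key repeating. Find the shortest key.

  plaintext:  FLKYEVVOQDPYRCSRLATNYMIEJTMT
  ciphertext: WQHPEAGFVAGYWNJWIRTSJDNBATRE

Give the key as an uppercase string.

  i= 0: W-F = 17 → R
  i= 1: Q-L =  5 → F
  i= 2: H-K = 23 → X
  i= 3: P-Y = 17 → R
  i= 4: E-E =  0 → A
  i= 5: A-V =  5 → F
  i= 6: G-V = 11 → L
  i= 7: F-O = 17 → R
  i= 8: V-Q =  5 → F
  i= 9: A-D = 23 → X
  i=10: G-P = 17 → R
  i=11: Y-Y =  0 → A
  i=12: W-R =  5 → F
  i=13: N-C = 11 → L
  i=14: J-S = 17 → R
  i=15: W-R =  5 → F
  i=16: I-L = 23 → X
  i=17: R-A = 17 → R
  i=18: T-T =  0 → A
  i=19: S-N =  5 → F
  i=20: J-Y = 11 → L
  i=21: D-M = 17 → R
  i=22: N-I =  5 → F
  i=23: B-E = 23 → X
  i=24: A-J = 17 → R
  i=25: T-T =  0 → A
  i=26: R-M =  5 → F
  i=27: E-T = 11 → L
  shifts repeat with period 7: RFXRAFL

RFXRAFL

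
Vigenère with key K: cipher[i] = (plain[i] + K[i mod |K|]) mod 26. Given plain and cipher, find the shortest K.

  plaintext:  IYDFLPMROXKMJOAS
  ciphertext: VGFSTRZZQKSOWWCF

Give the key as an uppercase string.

NIC

  i= 0: V-I = 13 → N
  i= 1: G-Y =  8 → I
  i= 2: F-D =  2 → C
  i= 3: S-F = 13 → N
  i= 4: T-L =  8 → I
  i= 5: R-P =  2 → C
  i= 6: Z-M = 13 → N
  i= 7: Z-R =  8 → I
  i= 8: Q-O =  2 → C
  i= 9: K-X = 13 → N
  i=10: S-K =  8 → I
  i=11: O-M =  2 → C
  i=12: W-J = 13 → N
  i=13: W-O =  8 → I
  i=14: C-A =  2 → C
  i=15: F-S = 13 → N
  shifts repeat with period 3: NIC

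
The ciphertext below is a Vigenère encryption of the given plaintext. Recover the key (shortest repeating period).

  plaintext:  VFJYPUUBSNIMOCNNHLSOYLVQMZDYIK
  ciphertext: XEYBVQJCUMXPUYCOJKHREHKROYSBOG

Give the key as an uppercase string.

  i= 0: X-V =  2 → C
  i= 1: E-F = 25 → Z
  i= 2: Y-J = 15 → P
  i= 3: B-Y =  3 → D
  i= 4: V-P =  6 → G
  i= 5: Q-U = 22 → W
  i= 6: J-U = 15 → P
  i= 7: C-B =  1 → B
  i= 8: U-S =  2 → C
  i= 9: M-N = 25 → Z
  i=10: X-I = 15 → P
  i=11: P-M =  3 → D
  i=12: U-O =  6 → G
  i=13: Y-C = 22 → W
  i=14: C-N = 15 → P
  i=15: O-N =  1 → B
  i=16: J-H =  2 → C
  i=17: K-L = 25 → Z
  i=18: H-S = 15 → P
  i=19: R-O =  3 → D
  i=20: E-Y =  6 → G
  i=21: H-L = 22 → W
  i=22: K-V = 15 → P
  i=23: R-Q =  1 → B
  i=24: O-M =  2 → C
  i=25: Y-Z = 25 → Z
  i=26: S-D = 15 → P
  i=27: B-Y =  3 → D
  i=28: O-I =  6 → G
  i=29: G-K = 22 → W
  shifts repeat with period 8: CZPDGWPB

CZPDGWPB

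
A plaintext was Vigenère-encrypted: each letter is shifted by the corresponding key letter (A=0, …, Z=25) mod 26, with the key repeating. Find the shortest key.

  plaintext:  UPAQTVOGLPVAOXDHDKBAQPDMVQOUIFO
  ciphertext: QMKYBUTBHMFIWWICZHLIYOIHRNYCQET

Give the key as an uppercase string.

  i= 0: Q-U = 22 → W
  i= 1: M-P = 23 → X
  i= 2: K-A = 10 → K
  i= 3: Y-Q =  8 → I
  i= 4: B-T =  8 → I
  i= 5: U-V = 25 → Z
  i= 6: T-O =  5 → F
  i= 7: B-G = 21 → V
  i= 8: H-L = 22 → W
  i= 9: M-P = 23 → X
  i=10: F-V = 10 → K
  i=11: I-A =  8 → I
  i=12: W-O =  8 → I
  i=13: W-X = 25 → Z
  i=14: I-D =  5 → F
  i=15: C-H = 21 → V
  i=16: Z-D = 22 → W
  i=17: H-K = 23 → X
  i=18: L-B = 10 → K
  i=19: I-A =  8 → I
  i=20: Y-Q =  8 → I
  i=21: O-P = 25 → Z
  i=22: I-D =  5 → F
  i=23: H-M = 21 → V
  i=24: R-V = 22 → W
  i=25: N-Q = 23 → X
  i=26: Y-O = 10 → K
  i=27: C-U =  8 → I
  i=28: Q-I =  8 → I
  i=29: E-F = 25 → Z
  i=30: T-O =  5 → F
  shifts repeat with period 8: WXKIIZFV

WXKIIZFV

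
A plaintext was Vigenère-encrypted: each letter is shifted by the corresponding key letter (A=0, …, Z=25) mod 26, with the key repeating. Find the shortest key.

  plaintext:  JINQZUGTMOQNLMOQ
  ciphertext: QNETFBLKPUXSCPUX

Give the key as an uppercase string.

  i= 0: Q-J =  7 → H
  i= 1: N-I =  5 → F
  i= 2: E-N = 17 → R
  i= 3: T-Q =  3 → D
  i= 4: F-Z =  6 → G
  i= 5: B-U =  7 → H
  i= 6: L-G =  5 → F
  i= 7: K-T = 17 → R
  i= 8: P-M =  3 → D
  i= 9: U-O =  6 → G
  i=10: X-Q =  7 → H
  i=11: S-N =  5 → F
  i=12: C-L = 17 → R
  i=13: P-M =  3 → D
  i=14: U-O =  6 → G
  i=15: X-Q =  7 → H
  shifts repeat with period 5: HFRDG

HFRDG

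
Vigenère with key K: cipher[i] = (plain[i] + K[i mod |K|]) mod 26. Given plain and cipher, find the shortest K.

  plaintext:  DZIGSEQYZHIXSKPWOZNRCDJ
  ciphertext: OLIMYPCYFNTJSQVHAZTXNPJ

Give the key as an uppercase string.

  i= 0: O-D = 11 → L
  i= 1: L-Z = 12 → M
  i= 2: I-I =  0 → A
  i= 3: M-G =  6 → G
  i= 4: Y-S =  6 → G
  i= 5: P-E = 11 → L
  i= 6: C-Q = 12 → M
  i= 7: Y-Y =  0 → A
  i= 8: F-Z =  6 → G
  i= 9: N-H =  6 → G
  i=10: T-I = 11 → L
  i=11: J-X = 12 → M
  i=12: S-S =  0 → A
  i=13: Q-K =  6 → G
  i=14: V-P =  6 → G
  i=15: H-W = 11 → L
  i=16: A-O = 12 → M
  i=17: Z-Z =  0 → A
  i=18: T-N =  6 → G
  i=19: X-R =  6 → G
  i=20: N-C = 11 → L
  i=21: P-D = 12 → M
  i=22: J-J =  0 → A
  shifts repeat with period 5: LMAGG

LMAGG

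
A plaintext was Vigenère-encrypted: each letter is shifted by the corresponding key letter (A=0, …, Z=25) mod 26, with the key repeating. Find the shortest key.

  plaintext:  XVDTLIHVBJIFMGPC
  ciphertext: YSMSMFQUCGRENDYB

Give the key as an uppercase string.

  i= 0: Y-X =  1 → B
  i= 1: S-V = 23 → X
  i= 2: M-D =  9 → J
  i= 3: S-T = 25 → Z
  i= 4: M-L =  1 → B
  i= 5: F-I = 23 → X
  i= 6: Q-H =  9 → J
  i= 7: U-V = 25 → Z
  i= 8: C-B =  1 → B
  i= 9: G-J = 23 → X
  i=10: R-I =  9 → J
  i=11: E-F = 25 → Z
  i=12: N-M =  1 → B
  i=13: D-G = 23 → X
  i=14: Y-P =  9 → J
  i=15: B-C = 25 → Z
  shifts repeat with period 4: BXJZ

BXJZ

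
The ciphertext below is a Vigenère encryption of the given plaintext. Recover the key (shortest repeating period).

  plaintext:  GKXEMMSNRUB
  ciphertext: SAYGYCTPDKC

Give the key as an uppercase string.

MQBC

  i= 0: S-G = 12 → M
  i= 1: A-K = 16 → Q
  i= 2: Y-X =  1 → B
  i= 3: G-E =  2 → C
  i= 4: Y-M = 12 → M
  i= 5: C-M = 16 → Q
  i= 6: T-S =  1 → B
  i= 7: P-N =  2 → C
  i= 8: D-R = 12 → M
  i= 9: K-U = 16 → Q
  i=10: C-B =  1 → B
  shifts repeat with period 4: MQBC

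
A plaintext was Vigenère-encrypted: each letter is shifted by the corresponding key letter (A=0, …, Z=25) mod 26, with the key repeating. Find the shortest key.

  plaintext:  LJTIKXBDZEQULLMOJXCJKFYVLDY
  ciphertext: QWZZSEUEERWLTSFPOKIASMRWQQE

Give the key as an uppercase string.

FNGRIHTB

  i= 0: Q-L =  5 → F
  i= 1: W-J = 13 → N
  i= 2: Z-T =  6 → G
  i= 3: Z-I = 17 → R
  i= 4: S-K =  8 → I
  i= 5: E-X =  7 → H
  i= 6: U-B = 19 → T
  i= 7: E-D =  1 → B
  i= 8: E-Z =  5 → F
  i= 9: R-E = 13 → N
  i=10: W-Q =  6 → G
  i=11: L-U = 17 → R
  i=12: T-L =  8 → I
  i=13: S-L =  7 → H
  i=14: F-M = 19 → T
  i=15: P-O =  1 → B
  i=16: O-J =  5 → F
  i=17: K-X = 13 → N
  i=18: I-C =  6 → G
  i=19: A-J = 17 → R
  i=20: S-K =  8 → I
  i=21: M-F =  7 → H
  i=22: R-Y = 19 → T
  i=23: W-V =  1 → B
  i=24: Q-L =  5 → F
  i=25: Q-D = 13 → N
  i=26: E-Y =  6 → G
  shifts repeat with period 8: FNGRIHTB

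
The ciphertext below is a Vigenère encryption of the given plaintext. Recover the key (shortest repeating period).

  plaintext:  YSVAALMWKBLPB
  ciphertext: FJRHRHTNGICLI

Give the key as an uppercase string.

HRW

  i= 0: F-Y =  7 → H
  i= 1: J-S = 17 → R
  i= 2: R-V = 22 → W
  i= 3: H-A =  7 → H
  i= 4: R-A = 17 → R
  i= 5: H-L = 22 → W
  i= 6: T-M =  7 → H
  i= 7: N-W = 17 → R
  i= 8: G-K = 22 → W
  i= 9: I-B =  7 → H
  i=10: C-L = 17 → R
  i=11: L-P = 22 → W
  i=12: I-B =  7 → H
  shifts repeat with period 3: HRW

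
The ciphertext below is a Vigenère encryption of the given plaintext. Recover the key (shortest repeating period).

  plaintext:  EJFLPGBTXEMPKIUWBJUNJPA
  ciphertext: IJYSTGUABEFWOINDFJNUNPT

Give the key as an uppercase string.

EATH

  i= 0: I-E =  4 → E
  i= 1: J-J =  0 → A
  i= 2: Y-F = 19 → T
  i= 3: S-L =  7 → H
  i= 4: T-P =  4 → E
  i= 5: G-G =  0 → A
  i= 6: U-B = 19 → T
  i= 7: A-T =  7 → H
  i= 8: B-X =  4 → E
  i= 9: E-E =  0 → A
  i=10: F-M = 19 → T
  i=11: W-P =  7 → H
  i=12: O-K =  4 → E
  i=13: I-I =  0 → A
  i=14: N-U = 19 → T
  i=15: D-W =  7 → H
  i=16: F-B =  4 → E
  i=17: J-J =  0 → A
  i=18: N-U = 19 → T
  i=19: U-N =  7 → H
  i=20: N-J =  4 → E
  i=21: P-P =  0 → A
  i=22: T-A = 19 → T
  shifts repeat with period 4: EATH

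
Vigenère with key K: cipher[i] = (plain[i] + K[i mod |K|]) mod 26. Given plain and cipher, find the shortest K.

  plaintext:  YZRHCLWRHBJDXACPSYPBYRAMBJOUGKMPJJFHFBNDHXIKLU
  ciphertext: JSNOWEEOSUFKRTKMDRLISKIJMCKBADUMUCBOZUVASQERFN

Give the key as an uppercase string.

  i= 0: J-Y = 11 → L
  i= 1: S-Z = 19 → T
  i= 2: N-R = 22 → W
  i= 3: O-H =  7 → H
  i= 4: W-C = 20 → U
  i= 5: E-L = 19 → T
  i= 6: E-W =  8 → I
  i= 7: O-R = 23 → X
  i= 8: S-H = 11 → L
  i= 9: U-B = 19 → T
  i=10: F-J = 22 → W
  i=11: K-D =  7 → H
  i=12: R-X = 20 → U
  i=13: T-A = 19 → T
  i=14: K-C =  8 → I
  i=15: M-P = 23 → X
  i=16: D-S = 11 → L
  i=17: R-Y = 19 → T
  i=18: L-P = 22 → W
  i=19: I-B =  7 → H
  i=20: S-Y = 20 → U
  i=21: K-R = 19 → T
  i=22: I-A =  8 → I
  i=23: J-M = 23 → X
  i=24: M-B = 11 → L
  i=25: C-J = 19 → T
  i=26: K-O = 22 → W
  i=27: B-U =  7 → H
  i=28: A-G = 20 → U
  i=29: D-K = 19 → T
  i=30: U-M =  8 → I
  i=31: M-P = 23 → X
  i=32: U-J = 11 → L
  i=33: C-J = 19 → T
  i=34: B-F = 22 → W
  i=35: O-H =  7 → H
  i=36: Z-F = 20 → U
  i=37: U-B = 19 → T
  i=38: V-N =  8 → I
  i=39: A-D = 23 → X
  i=40: S-H = 11 → L
  i=41: Q-X = 19 → T
  i=42: E-I = 22 → W
  i=43: R-K =  7 → H
  i=44: F-L = 20 → U
  i=45: N-U = 19 → T
  shifts repeat with period 8: LTWHUTIX

LTWHUTIX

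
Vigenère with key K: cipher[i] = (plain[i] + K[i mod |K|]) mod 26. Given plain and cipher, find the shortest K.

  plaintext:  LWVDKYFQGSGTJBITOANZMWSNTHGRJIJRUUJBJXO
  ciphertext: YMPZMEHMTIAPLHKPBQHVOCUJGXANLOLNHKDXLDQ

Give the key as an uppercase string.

  i= 0: Y-L = 13 → N
  i= 1: M-W = 16 → Q
  i= 2: P-V = 20 → U
  i= 3: Z-D = 22 → W
  i= 4: M-K =  2 → C
  i= 5: E-Y =  6 → G
  i= 6: H-F =  2 → C
  i= 7: M-Q = 22 → W
  i= 8: T-G = 13 → N
  i= 9: I-S = 16 → Q
  i=10: A-G = 20 → U
  i=11: P-T = 22 → W
  i=12: L-J =  2 → C
  i=13: H-B =  6 → G
  i=14: K-I =  2 → C
  i=15: P-T = 22 → W
  i=16: B-O = 13 → N
  i=17: Q-A = 16 → Q
  i=18: H-N = 20 → U
  i=19: V-Z = 22 → W
  i=20: O-M =  2 → C
  i=21: C-W =  6 → G
  i=22: U-S =  2 → C
  i=23: J-N = 22 → W
  i=24: G-T = 13 → N
  i=25: X-H = 16 → Q
  i=26: A-G = 20 → U
  i=27: N-R = 22 → W
  i=28: L-J =  2 → C
  i=29: O-I =  6 → G
  i=30: L-J =  2 → C
  i=31: N-R = 22 → W
  i=32: H-U = 13 → N
  i=33: K-U = 16 → Q
  i=34: D-J = 20 → U
  i=35: X-B = 22 → W
  i=36: L-J =  2 → C
  i=37: D-X =  6 → G
  i=38: Q-O =  2 → C
  shifts repeat with period 8: NQUWCGCW

NQUWCGCW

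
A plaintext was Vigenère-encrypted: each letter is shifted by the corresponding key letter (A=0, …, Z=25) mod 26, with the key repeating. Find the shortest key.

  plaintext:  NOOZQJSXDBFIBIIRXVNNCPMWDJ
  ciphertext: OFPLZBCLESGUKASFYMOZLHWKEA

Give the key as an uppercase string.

  i= 0: O-N =  1 → B
  i= 1: F-O = 17 → R
  i= 2: P-O =  1 → B
  i= 3: L-Z = 12 → M
  i= 4: Z-Q =  9 → J
  i= 5: B-J = 18 → S
  i= 6: C-S = 10 → K
  i= 7: L-X = 14 → O
  i= 8: E-D =  1 → B
  i= 9: S-B = 17 → R
  i=10: G-F =  1 → B
  i=11: U-I = 12 → M
  i=12: K-B =  9 → J
  i=13: A-I = 18 → S
  i=14: S-I = 10 → K
  i=15: F-R = 14 → O
  i=16: Y-X =  1 → B
  i=17: M-V = 17 → R
  i=18: O-N =  1 → B
  i=19: Z-N = 12 → M
  i=20: L-C =  9 → J
  i=21: H-P = 18 → S
  i=22: W-M = 10 → K
  i=23: K-W = 14 → O
  i=24: E-D =  1 → B
  i=25: A-J = 17 → R
  shifts repeat with period 8: BRBMJSKO

BRBMJSKO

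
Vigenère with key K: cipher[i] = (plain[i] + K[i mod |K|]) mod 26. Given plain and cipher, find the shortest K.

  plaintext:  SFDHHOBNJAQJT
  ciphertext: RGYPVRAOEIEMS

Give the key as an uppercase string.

  i= 0: R-S = 25 → Z
  i= 1: G-F =  1 → B
  i= 2: Y-D = 21 → V
  i= 3: P-H =  8 → I
  i= 4: V-H = 14 → O
  i= 5: R-O =  3 → D
  i= 6: A-B = 25 → Z
  i= 7: O-N =  1 → B
  i= 8: E-J = 21 → V
  i= 9: I-A =  8 → I
  i=10: E-Q = 14 → O
  i=11: M-J =  3 → D
  i=12: S-T = 25 → Z
  shifts repeat with period 6: ZBVIOD

ZBVIOD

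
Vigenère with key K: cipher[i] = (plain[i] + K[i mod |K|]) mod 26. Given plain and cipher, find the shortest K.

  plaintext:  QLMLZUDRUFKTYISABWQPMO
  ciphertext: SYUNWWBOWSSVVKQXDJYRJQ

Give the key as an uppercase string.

  i= 0: S-Q =  2 → C
  i= 1: Y-L = 13 → N
  i= 2: U-M =  8 → I
  i= 3: N-L =  2 → C
  i= 4: W-Z = 23 → X
  i= 5: W-U =  2 → C
  i= 6: B-D = 24 → Y
  i= 7: O-R = 23 → X
  i= 8: W-U =  2 → C
  i= 9: S-F = 13 → N
  i=10: S-K =  8 → I
  i=11: V-T =  2 → C
  i=12: V-Y = 23 → X
  i=13: K-I =  2 → C
  i=14: Q-S = 24 → Y
  i=15: X-A = 23 → X
  i=16: D-B =  2 → C
  i=17: J-W = 13 → N
  i=18: Y-Q =  8 → I
  i=19: R-P =  2 → C
  i=20: J-M = 23 → X
  i=21: Q-O =  2 → C
  shifts repeat with period 8: CNICXCYX

CNICXCYX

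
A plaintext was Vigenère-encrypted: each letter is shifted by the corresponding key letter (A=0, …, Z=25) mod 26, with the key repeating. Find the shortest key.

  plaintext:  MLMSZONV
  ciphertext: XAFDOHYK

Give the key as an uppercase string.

  i= 0: X-M = 11 → L
  i= 1: A-L = 15 → P
  i= 2: F-M = 19 → T
  i= 3: D-S = 11 → L
  i= 4: O-Z = 15 → P
  i= 5: H-O = 19 → T
  i= 6: Y-N = 11 → L
  i= 7: K-V = 15 → P
  shifts repeat with period 3: LPT

LPT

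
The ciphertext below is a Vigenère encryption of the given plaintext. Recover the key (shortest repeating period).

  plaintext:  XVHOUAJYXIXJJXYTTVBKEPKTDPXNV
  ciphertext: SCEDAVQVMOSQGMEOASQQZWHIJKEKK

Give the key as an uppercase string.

VHXPG

  i= 0: S-X = 21 → V
  i= 1: C-V =  7 → H
  i= 2: E-H = 23 → X
  i= 3: D-O = 15 → P
  i= 4: A-U =  6 → G
  i= 5: V-A = 21 → V
  i= 6: Q-J =  7 → H
  i= 7: V-Y = 23 → X
  i= 8: M-X = 15 → P
  i= 9: O-I =  6 → G
  i=10: S-X = 21 → V
  i=11: Q-J =  7 → H
  i=12: G-J = 23 → X
  i=13: M-X = 15 → P
  i=14: E-Y =  6 → G
  i=15: O-T = 21 → V
  i=16: A-T =  7 → H
  i=17: S-V = 23 → X
  i=18: Q-B = 15 → P
  i=19: Q-K =  6 → G
  i=20: Z-E = 21 → V
  i=21: W-P =  7 → H
  i=22: H-K = 23 → X
  i=23: I-T = 15 → P
  i=24: J-D =  6 → G
  i=25: K-P = 21 → V
  i=26: E-X =  7 → H
  i=27: K-N = 23 → X
  i=28: K-V = 15 → P
  shifts repeat with period 5: VHXPG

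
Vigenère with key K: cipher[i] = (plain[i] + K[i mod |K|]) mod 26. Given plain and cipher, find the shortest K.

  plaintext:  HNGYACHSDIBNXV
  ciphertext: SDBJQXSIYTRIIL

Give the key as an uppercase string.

  i= 0: S-H = 11 → L
  i= 1: D-N = 16 → Q
  i= 2: B-G = 21 → V
  i= 3: J-Y = 11 → L
  i= 4: Q-A = 16 → Q
  i= 5: X-C = 21 → V
  i= 6: S-H = 11 → L
  i= 7: I-S = 16 → Q
  i= 8: Y-D = 21 → V
  i= 9: T-I = 11 → L
  i=10: R-B = 16 → Q
  i=11: I-N = 21 → V
  i=12: I-X = 11 → L
  i=13: L-V = 16 → Q
  shifts repeat with period 3: LQV

LQV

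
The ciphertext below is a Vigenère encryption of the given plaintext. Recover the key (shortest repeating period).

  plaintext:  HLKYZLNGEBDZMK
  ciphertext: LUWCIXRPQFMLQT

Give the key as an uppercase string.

  i= 0: L-H =  4 → E
  i= 1: U-L =  9 → J
  i= 2: W-K = 12 → M
  i= 3: C-Y =  4 → E
  i= 4: I-Z =  9 → J
  i= 5: X-L = 12 → M
  i= 6: R-N =  4 → E
  i= 7: P-G =  9 → J
  i= 8: Q-E = 12 → M
  i= 9: F-B =  4 → E
  i=10: M-D =  9 → J
  i=11: L-Z = 12 → M
  i=12: Q-M =  4 → E
  i=13: T-K =  9 → J
  shifts repeat with period 3: EJM

EJM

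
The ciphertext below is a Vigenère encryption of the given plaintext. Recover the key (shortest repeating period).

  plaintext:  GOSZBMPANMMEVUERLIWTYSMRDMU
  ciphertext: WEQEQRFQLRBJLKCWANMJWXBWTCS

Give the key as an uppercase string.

QQYFPF

  i= 0: W-G = 16 → Q
  i= 1: E-O = 16 → Q
  i= 2: Q-S = 24 → Y
  i= 3: E-Z =  5 → F
  i= 4: Q-B = 15 → P
  i= 5: R-M =  5 → F
  i= 6: F-P = 16 → Q
  i= 7: Q-A = 16 → Q
  i= 8: L-N = 24 → Y
  i= 9: R-M =  5 → F
  i=10: B-M = 15 → P
  i=11: J-E =  5 → F
  i=12: L-V = 16 → Q
  i=13: K-U = 16 → Q
  i=14: C-E = 24 → Y
  i=15: W-R =  5 → F
  i=16: A-L = 15 → P
  i=17: N-I =  5 → F
  i=18: M-W = 16 → Q
  i=19: J-T = 16 → Q
  i=20: W-Y = 24 → Y
  i=21: X-S =  5 → F
  i=22: B-M = 15 → P
  i=23: W-R =  5 → F
  i=24: T-D = 16 → Q
  i=25: C-M = 16 → Q
  i=26: S-U = 24 → Y
  shifts repeat with period 6: QQYFPF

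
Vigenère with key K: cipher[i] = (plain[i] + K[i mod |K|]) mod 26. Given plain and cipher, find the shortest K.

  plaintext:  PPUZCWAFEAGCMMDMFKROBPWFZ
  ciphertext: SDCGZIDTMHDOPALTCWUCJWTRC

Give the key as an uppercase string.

DOIHXM

  i= 0: S-P =  3 → D
  i= 1: D-P = 14 → O
  i= 2: C-U =  8 → I
  i= 3: G-Z =  7 → H
  i= 4: Z-C = 23 → X
  i= 5: I-W = 12 → M
  i= 6: D-A =  3 → D
  i= 7: T-F = 14 → O
  i= 8: M-E =  8 → I
  i= 9: H-A =  7 → H
  i=10: D-G = 23 → X
  i=11: O-C = 12 → M
  i=12: P-M =  3 → D
  i=13: A-M = 14 → O
  i=14: L-D =  8 → I
  i=15: T-M =  7 → H
  i=16: C-F = 23 → X
  i=17: W-K = 12 → M
  i=18: U-R =  3 → D
  i=19: C-O = 14 → O
  i=20: J-B =  8 → I
  i=21: W-P =  7 → H
  i=22: T-W = 23 → X
  i=23: R-F = 12 → M
  i=24: C-Z =  3 → D
  shifts repeat with period 6: DOIHXM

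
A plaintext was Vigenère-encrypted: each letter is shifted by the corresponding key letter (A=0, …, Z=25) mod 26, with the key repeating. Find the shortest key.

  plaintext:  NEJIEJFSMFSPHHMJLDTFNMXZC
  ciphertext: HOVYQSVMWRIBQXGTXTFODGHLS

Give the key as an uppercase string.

  i= 0: H-N = 20 → U
  i= 1: O-E = 10 → K
  i= 2: V-J = 12 → M
  i= 3: Y-I = 16 → Q
  i= 4: Q-E = 12 → M
  i= 5: S-J =  9 → J
  i= 6: V-F = 16 → Q
  i= 7: M-S = 20 → U
  i= 8: W-M = 10 → K
  i= 9: R-F = 12 → M
  i=10: I-S = 16 → Q
  i=11: B-P = 12 → M
  i=12: Q-H =  9 → J
  i=13: X-H = 16 → Q
  i=14: G-M = 20 → U
  i=15: T-J = 10 → K
  i=16: X-L = 12 → M
  i=17: T-D = 16 → Q
  i=18: F-T = 12 → M
  i=19: O-F =  9 → J
  i=20: D-N = 16 → Q
  i=21: G-M = 20 → U
  i=22: H-X = 10 → K
  i=23: L-Z = 12 → M
  i=24: S-C = 16 → Q
  shifts repeat with period 7: UKMQMJQ

UKMQMJQ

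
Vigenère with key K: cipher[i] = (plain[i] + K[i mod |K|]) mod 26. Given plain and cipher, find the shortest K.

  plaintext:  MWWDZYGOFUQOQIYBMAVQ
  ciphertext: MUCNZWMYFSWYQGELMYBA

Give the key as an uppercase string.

  i= 0: M-M =  0 → A
  i= 1: U-W = 24 → Y
  i= 2: C-W =  6 → G
  i= 3: N-D = 10 → K
  i= 4: Z-Z =  0 → A
  i= 5: W-Y = 24 → Y
  i= 6: M-G =  6 → G
  i= 7: Y-O = 10 → K
  i= 8: F-F =  0 → A
  i= 9: S-U = 24 → Y
  i=10: W-Q =  6 → G
  i=11: Y-O = 10 → K
  i=12: Q-Q =  0 → A
  i=13: G-I = 24 → Y
  i=14: E-Y =  6 → G
  i=15: L-B = 10 → K
  i=16: M-M =  0 → A
  i=17: Y-A = 24 → Y
  i=18: B-V =  6 → G
  i=19: A-Q = 10 → K
  shifts repeat with period 4: AYGK

AYGK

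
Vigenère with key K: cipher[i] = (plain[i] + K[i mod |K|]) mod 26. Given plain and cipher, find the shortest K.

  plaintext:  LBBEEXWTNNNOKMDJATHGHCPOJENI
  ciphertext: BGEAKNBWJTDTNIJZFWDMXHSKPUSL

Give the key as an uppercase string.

QFDWG

  i= 0: B-L = 16 → Q
  i= 1: G-B =  5 → F
  i= 2: E-B =  3 → D
  i= 3: A-E = 22 → W
  i= 4: K-E =  6 → G
  i= 5: N-X = 16 → Q
  i= 6: B-W =  5 → F
  i= 7: W-T =  3 → D
  i= 8: J-N = 22 → W
  i= 9: T-N =  6 → G
  i=10: D-N = 16 → Q
  i=11: T-O =  5 → F
  i=12: N-K =  3 → D
  i=13: I-M = 22 → W
  i=14: J-D =  6 → G
  i=15: Z-J = 16 → Q
  i=16: F-A =  5 → F
  i=17: W-T =  3 → D
  i=18: D-H = 22 → W
  i=19: M-G =  6 → G
  i=20: X-H = 16 → Q
  i=21: H-C =  5 → F
  i=22: S-P =  3 → D
  i=23: K-O = 22 → W
  i=24: P-J =  6 → G
  i=25: U-E = 16 → Q
  i=26: S-N =  5 → F
  i=27: L-I =  3 → D
  shifts repeat with period 5: QFDWG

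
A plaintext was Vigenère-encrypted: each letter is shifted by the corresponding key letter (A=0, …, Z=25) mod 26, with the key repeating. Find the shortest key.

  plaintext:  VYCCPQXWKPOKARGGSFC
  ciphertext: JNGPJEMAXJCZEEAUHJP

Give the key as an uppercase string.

  i= 0: J-V = 14 → O
  i= 1: N-Y = 15 → P
  i= 2: G-C =  4 → E
  i= 3: P-C = 13 → N
  i= 4: J-P = 20 → U
  i= 5: E-Q = 14 → O
  i= 6: M-X = 15 → P
  i= 7: A-W =  4 → E
  i= 8: X-K = 13 → N
  i= 9: J-P = 20 → U
  i=10: C-O = 14 → O
  i=11: Z-K = 15 → P
  i=12: E-A =  4 → E
  i=13: E-R = 13 → N
  i=14: A-G = 20 → U
  i=15: U-G = 14 → O
  i=16: H-S = 15 → P
  i=17: J-F =  4 → E
  i=18: P-C = 13 → N
  shifts repeat with period 5: OPENU

OPENU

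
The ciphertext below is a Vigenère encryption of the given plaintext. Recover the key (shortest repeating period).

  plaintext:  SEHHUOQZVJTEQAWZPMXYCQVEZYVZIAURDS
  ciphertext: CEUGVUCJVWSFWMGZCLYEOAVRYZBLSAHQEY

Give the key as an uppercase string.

KANZBGM

  i= 0: C-S = 10 → K
  i= 1: E-E =  0 → A
  i= 2: U-H = 13 → N
  i= 3: G-H = 25 → Z
  i= 4: V-U =  1 → B
  i= 5: U-O =  6 → G
  i= 6: C-Q = 12 → M
  i= 7: J-Z = 10 → K
  i= 8: V-V =  0 → A
  i= 9: W-J = 13 → N
  i=10: S-T = 25 → Z
  i=11: F-E =  1 → B
  i=12: W-Q =  6 → G
  i=13: M-A = 12 → M
  i=14: G-W = 10 → K
  i=15: Z-Z =  0 → A
  i=16: C-P = 13 → N
  i=17: L-M = 25 → Z
  i=18: Y-X =  1 → B
  i=19: E-Y =  6 → G
  i=20: O-C = 12 → M
  i=21: A-Q = 10 → K
  i=22: V-V =  0 → A
  i=23: R-E = 13 → N
  i=24: Y-Z = 25 → Z
  i=25: Z-Y =  1 → B
  i=26: B-V =  6 → G
  i=27: L-Z = 12 → M
  i=28: S-I = 10 → K
  i=29: A-A =  0 → A
  i=30: H-U = 13 → N
  i=31: Q-R = 25 → Z
  i=32: E-D =  1 → B
  i=33: Y-S =  6 → G
  shifts repeat with period 7: KANZBGM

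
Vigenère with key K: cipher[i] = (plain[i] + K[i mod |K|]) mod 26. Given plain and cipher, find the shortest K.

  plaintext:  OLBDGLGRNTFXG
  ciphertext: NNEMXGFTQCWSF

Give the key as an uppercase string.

  i= 0: N-O = 25 → Z
  i= 1: N-L =  2 → C
  i= 2: E-B =  3 → D
  i= 3: M-D =  9 → J
  i= 4: X-G = 17 → R
  i= 5: G-L = 21 → V
  i= 6: F-G = 25 → Z
  i= 7: T-R =  2 → C
  i= 8: Q-N =  3 → D
  i= 9: C-T =  9 → J
  i=10: W-F = 17 → R
  i=11: S-X = 21 → V
  i=12: F-G = 25 → Z
  shifts repeat with period 6: ZCDJRV

ZCDJRV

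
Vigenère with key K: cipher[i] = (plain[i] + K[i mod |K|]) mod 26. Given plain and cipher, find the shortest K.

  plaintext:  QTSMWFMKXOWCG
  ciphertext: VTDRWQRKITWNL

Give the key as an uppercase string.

FAL

  i= 0: V-Q =  5 → F
  i= 1: T-T =  0 → A
  i= 2: D-S = 11 → L
  i= 3: R-M =  5 → F
  i= 4: W-W =  0 → A
  i= 5: Q-F = 11 → L
  i= 6: R-M =  5 → F
  i= 7: K-K =  0 → A
  i= 8: I-X = 11 → L
  i= 9: T-O =  5 → F
  i=10: W-W =  0 → A
  i=11: N-C = 11 → L
  i=12: L-G =  5 → F
  shifts repeat with period 3: FAL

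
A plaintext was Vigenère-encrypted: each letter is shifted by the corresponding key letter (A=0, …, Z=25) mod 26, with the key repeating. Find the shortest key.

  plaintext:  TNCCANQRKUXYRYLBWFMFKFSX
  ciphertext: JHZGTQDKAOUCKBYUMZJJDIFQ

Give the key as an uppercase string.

  i= 0: J-T = 16 → Q
  i= 1: H-N = 20 → U
  i= 2: Z-C = 23 → X
  i= 3: G-C =  4 → E
  i= 4: T-A = 19 → T
  i= 5: Q-N =  3 → D
  i= 6: D-Q = 13 → N
  i= 7: K-R = 19 → T
  i= 8: A-K = 16 → Q
  i= 9: O-U = 20 → U
  i=10: U-X = 23 → X
  i=11: C-Y =  4 → E
  i=12: K-R = 19 → T
  i=13: B-Y =  3 → D
  i=14: Y-L = 13 → N
  i=15: U-B = 19 → T
  i=16: M-W = 16 → Q
  i=17: Z-F = 20 → U
  i=18: J-M = 23 → X
  i=19: J-F =  4 → E
  i=20: D-K = 19 → T
  i=21: I-F =  3 → D
  i=22: F-S = 13 → N
  i=23: Q-X = 19 → T
  shifts repeat with period 8: QUXETDNT

QUXETDNT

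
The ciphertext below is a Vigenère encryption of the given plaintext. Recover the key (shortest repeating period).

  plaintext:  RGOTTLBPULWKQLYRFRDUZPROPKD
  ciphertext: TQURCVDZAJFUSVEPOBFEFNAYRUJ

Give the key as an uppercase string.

CKGYJK

  i= 0: T-R =  2 → C
  i= 1: Q-G = 10 → K
  i= 2: U-O =  6 → G
  i= 3: R-T = 24 → Y
  i= 4: C-T =  9 → J
  i= 5: V-L = 10 → K
  i= 6: D-B =  2 → C
  i= 7: Z-P = 10 → K
  i= 8: A-U =  6 → G
  i= 9: J-L = 24 → Y
  i=10: F-W =  9 → J
  i=11: U-K = 10 → K
  i=12: S-Q =  2 → C
  i=13: V-L = 10 → K
  i=14: E-Y =  6 → G
  i=15: P-R = 24 → Y
  i=16: O-F =  9 → J
  i=17: B-R = 10 → K
  i=18: F-D =  2 → C
  i=19: E-U = 10 → K
  i=20: F-Z =  6 → G
  i=21: N-P = 24 → Y
  i=22: A-R =  9 → J
  i=23: Y-O = 10 → K
  i=24: R-P =  2 → C
  i=25: U-K = 10 → K
  i=26: J-D =  6 → G
  shifts repeat with period 6: CKGYJK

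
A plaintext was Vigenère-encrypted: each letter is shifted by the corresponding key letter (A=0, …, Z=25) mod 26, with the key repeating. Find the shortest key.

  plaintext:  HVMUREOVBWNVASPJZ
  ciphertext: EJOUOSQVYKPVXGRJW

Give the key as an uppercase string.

XOCA

  i= 0: E-H = 23 → X
  i= 1: J-V = 14 → O
  i= 2: O-M =  2 → C
  i= 3: U-U =  0 → A
  i= 4: O-R = 23 → X
  i= 5: S-E = 14 → O
  i= 6: Q-O =  2 → C
  i= 7: V-V =  0 → A
  i= 8: Y-B = 23 → X
  i= 9: K-W = 14 → O
  i=10: P-N =  2 → C
  i=11: V-V =  0 → A
  i=12: X-A = 23 → X
  i=13: G-S = 14 → O
  i=14: R-P =  2 → C
  i=15: J-J =  0 → A
  i=16: W-Z = 23 → X
  shifts repeat with period 4: XOCA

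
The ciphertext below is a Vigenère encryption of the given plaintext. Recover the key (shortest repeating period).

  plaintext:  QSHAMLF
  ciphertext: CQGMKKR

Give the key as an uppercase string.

  i= 0: C-Q = 12 → M
  i= 1: Q-S = 24 → Y
  i= 2: G-H = 25 → Z
  i= 3: M-A = 12 → M
  i= 4: K-M = 24 → Y
  i= 5: K-L = 25 → Z
  i= 6: R-F = 12 → M
  shifts repeat with period 3: MYZ

MYZ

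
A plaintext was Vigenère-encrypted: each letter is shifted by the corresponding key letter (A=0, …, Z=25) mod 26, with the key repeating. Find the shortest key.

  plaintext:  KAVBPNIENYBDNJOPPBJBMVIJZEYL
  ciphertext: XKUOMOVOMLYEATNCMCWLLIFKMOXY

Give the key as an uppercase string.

  i= 0: X-K = 13 → N
  i= 1: K-A = 10 → K
  i= 2: U-V = 25 → Z
  i= 3: O-B = 13 → N
  i= 4: M-P = 23 → X
  i= 5: O-N =  1 → B
  i= 6: V-I = 13 → N
  i= 7: O-E = 10 → K
  i= 8: M-N = 25 → Z
  i= 9: L-Y = 13 → N
  i=10: Y-B = 23 → X
  i=11: E-D =  1 → B
  i=12: A-N = 13 → N
  i=13: T-J = 10 → K
  i=14: N-O = 25 → Z
  i=15: C-P = 13 → N
  i=16: M-P = 23 → X
  i=17: C-B =  1 → B
  i=18: W-J = 13 → N
  i=19: L-B = 10 → K
  i=20: L-M = 25 → Z
  i=21: I-V = 13 → N
  i=22: F-I = 23 → X
  i=23: K-J =  1 → B
  i=24: M-Z = 13 → N
  i=25: O-E = 10 → K
  i=26: X-Y = 25 → Z
  i=27: Y-L = 13 → N
  shifts repeat with period 6: NKZNXB

NKZNXB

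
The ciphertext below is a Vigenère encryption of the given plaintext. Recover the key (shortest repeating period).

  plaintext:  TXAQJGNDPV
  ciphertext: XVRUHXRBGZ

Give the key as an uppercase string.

EYR

  i= 0: X-T =  4 → E
  i= 1: V-X = 24 → Y
  i= 2: R-A = 17 → R
  i= 3: U-Q =  4 → E
  i= 4: H-J = 24 → Y
  i= 5: X-G = 17 → R
  i= 6: R-N =  4 → E
  i= 7: B-D = 24 → Y
  i= 8: G-P = 17 → R
  i= 9: Z-V =  4 → E
  shifts repeat with period 3: EYR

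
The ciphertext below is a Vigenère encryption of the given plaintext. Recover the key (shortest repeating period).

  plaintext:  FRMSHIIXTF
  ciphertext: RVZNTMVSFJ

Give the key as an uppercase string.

  i= 0: R-F = 12 → M
  i= 1: V-R =  4 → E
  i= 2: Z-M = 13 → N
  i= 3: N-S = 21 → V
  i= 4: T-H = 12 → M
  i= 5: M-I =  4 → E
  i= 6: V-I = 13 → N
  i= 7: S-X = 21 → V
  i= 8: F-T = 12 → M
  i= 9: J-F =  4 → E
  shifts repeat with period 4: MENV

MENV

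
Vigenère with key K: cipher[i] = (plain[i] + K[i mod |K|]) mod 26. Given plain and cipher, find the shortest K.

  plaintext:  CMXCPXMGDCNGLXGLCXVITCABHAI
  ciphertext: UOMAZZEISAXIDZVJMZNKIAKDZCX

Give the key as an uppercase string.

  i= 0: U-C = 18 → S
  i= 1: O-M =  2 → C
  i= 2: M-X = 15 → P
  i= 3: A-C = 24 → Y
  i= 4: Z-P = 10 → K
  i= 5: Z-X =  2 → C
  i= 6: E-M = 18 → S
  i= 7: I-G =  2 → C
  i= 8: S-D = 15 → P
  i= 9: A-C = 24 → Y
  i=10: X-N = 10 → K
  i=11: I-G =  2 → C
  i=12: D-L = 18 → S
  i=13: Z-X =  2 → C
  i=14: V-G = 15 → P
  i=15: J-L = 24 → Y
  i=16: M-C = 10 → K
  i=17: Z-X =  2 → C
  i=18: N-V = 18 → S
  i=19: K-I =  2 → C
  i=20: I-T = 15 → P
  i=21: A-C = 24 → Y
  i=22: K-A = 10 → K
  i=23: D-B =  2 → C
  i=24: Z-H = 18 → S
  i=25: C-A =  2 → C
  i=26: X-I = 15 → P
  shifts repeat with period 6: SCPYKC

SCPYKC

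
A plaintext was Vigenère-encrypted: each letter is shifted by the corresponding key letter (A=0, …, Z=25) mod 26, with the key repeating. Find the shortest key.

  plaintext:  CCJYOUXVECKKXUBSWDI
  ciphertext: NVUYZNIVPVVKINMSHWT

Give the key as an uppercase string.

  i= 0: N-C = 11 → L
  i= 1: V-C = 19 → T
  i= 2: U-J = 11 → L
  i= 3: Y-Y =  0 → A
  i= 4: Z-O = 11 → L
  i= 5: N-U = 19 → T
  i= 6: I-X = 11 → L
  i= 7: V-V =  0 → A
  i= 8: P-E = 11 → L
  i= 9: V-C = 19 → T
  i=10: V-K = 11 → L
  i=11: K-K =  0 → A
  i=12: I-X = 11 → L
  i=13: N-U = 19 → T
  i=14: M-B = 11 → L
  i=15: S-S =  0 → A
  i=16: H-W = 11 → L
  i=17: W-D = 19 → T
  i=18: T-I = 11 → L
  shifts repeat with period 4: LTLA

LTLA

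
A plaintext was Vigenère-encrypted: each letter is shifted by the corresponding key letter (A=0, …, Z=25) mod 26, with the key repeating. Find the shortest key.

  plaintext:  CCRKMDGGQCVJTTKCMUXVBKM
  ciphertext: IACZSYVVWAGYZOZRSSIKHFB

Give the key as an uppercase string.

  i= 0: I-C =  6 → G
  i= 1: A-C = 24 → Y
  i= 2: C-R = 11 → L
  i= 3: Z-K = 15 → P
  i= 4: S-M =  6 → G
  i= 5: Y-D = 21 → V
  i= 6: V-G = 15 → P
  i= 7: V-G = 15 → P
  i= 8: W-Q =  6 → G
  i= 9: A-C = 24 → Y
  i=10: G-V = 11 → L
  i=11: Y-J = 15 → P
  i=12: Z-T =  6 → G
  i=13: O-T = 21 → V
  i=14: Z-K = 15 → P
  i=15: R-C = 15 → P
  i=16: S-M =  6 → G
  i=17: S-U = 24 → Y
  i=18: I-X = 11 → L
  i=19: K-V = 15 → P
  i=20: H-B =  6 → G
  i=21: F-K = 21 → V
  i=22: B-M = 15 → P
  shifts repeat with period 8: GYLPGVPP

GYLPGVPP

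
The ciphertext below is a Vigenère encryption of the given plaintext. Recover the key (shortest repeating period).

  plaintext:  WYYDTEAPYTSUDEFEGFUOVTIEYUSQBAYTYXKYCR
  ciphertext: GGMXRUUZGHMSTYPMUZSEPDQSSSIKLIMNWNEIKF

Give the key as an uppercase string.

  i= 0: G-W = 10 → K
  i= 1: G-Y =  8 → I
  i= 2: M-Y = 14 → O
  i= 3: X-D = 20 → U
  i= 4: R-T = 24 → Y
  i= 5: U-E = 16 → Q
  i= 6: U-A = 20 → U
  i= 7: Z-P = 10 → K
  i= 8: G-Y =  8 → I
  i= 9: H-T = 14 → O
  i=10: M-S = 20 → U
  i=11: S-U = 24 → Y
  i=12: T-D = 16 → Q
  i=13: Y-E = 20 → U
  i=14: P-F = 10 → K
  i=15: M-E =  8 → I
  i=16: U-G = 14 → O
  i=17: Z-F = 20 → U
  i=18: S-U = 24 → Y
  i=19: E-O = 16 → Q
  i=20: P-V = 20 → U
  i=21: D-T = 10 → K
  i=22: Q-I =  8 → I
  i=23: S-E = 14 → O
  i=24: S-Y = 20 → U
  i=25: S-U = 24 → Y
  i=26: I-S = 16 → Q
  i=27: K-Q = 20 → U
  i=28: L-B = 10 → K
  i=29: I-A =  8 → I
  i=30: M-Y = 14 → O
  i=31: N-T = 20 → U
  i=32: W-Y = 24 → Y
  i=33: N-X = 16 → Q
  i=34: E-K = 20 → U
  i=35: I-Y = 10 → K
  i=36: K-C =  8 → I
  i=37: F-R = 14 → O
  shifts repeat with period 7: KIOUYQU

KIOUYQU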